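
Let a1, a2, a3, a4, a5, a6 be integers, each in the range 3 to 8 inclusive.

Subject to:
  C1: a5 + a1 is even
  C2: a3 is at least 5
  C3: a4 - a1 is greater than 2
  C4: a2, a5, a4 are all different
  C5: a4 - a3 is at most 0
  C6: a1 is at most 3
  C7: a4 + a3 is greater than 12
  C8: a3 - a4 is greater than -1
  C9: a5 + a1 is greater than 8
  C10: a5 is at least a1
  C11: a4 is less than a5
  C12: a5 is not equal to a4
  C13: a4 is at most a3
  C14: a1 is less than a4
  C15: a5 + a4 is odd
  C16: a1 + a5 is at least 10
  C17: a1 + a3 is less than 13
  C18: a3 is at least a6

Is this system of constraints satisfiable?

Take a1 = 3, a2 = 5, a3 = 7, a4 = 6, a5 = 7, a6 = 3. Then constraint 3: a4 - a1 = 3; constraint 5: a4 - a3 = -1; constraint 7: a4 + a3 = 13, and every other listed constraint is also met.

Satisfiable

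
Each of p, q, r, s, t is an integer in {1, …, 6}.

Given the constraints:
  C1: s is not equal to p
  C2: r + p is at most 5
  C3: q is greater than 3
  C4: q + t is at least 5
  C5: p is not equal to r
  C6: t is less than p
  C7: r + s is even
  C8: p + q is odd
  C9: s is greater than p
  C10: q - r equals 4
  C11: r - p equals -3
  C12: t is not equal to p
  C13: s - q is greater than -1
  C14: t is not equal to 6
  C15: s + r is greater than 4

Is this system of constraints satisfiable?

Take p = 4, q = 5, r = 1, s = 5, t = 1. Then constraint 2: r + p = 5; constraint 4: q + t = 6, and every other listed constraint is also met.

Satisfiable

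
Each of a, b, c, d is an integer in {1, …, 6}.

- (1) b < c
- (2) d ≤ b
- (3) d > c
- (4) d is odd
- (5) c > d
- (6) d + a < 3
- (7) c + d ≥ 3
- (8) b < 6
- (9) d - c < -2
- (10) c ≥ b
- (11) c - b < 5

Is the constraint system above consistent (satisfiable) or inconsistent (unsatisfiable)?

Constraints 1, 2, and 3 give c < d, d ≤ b, b < c. Chaining: c < d ≤ b < c, which forces c < c — impossible.

Unsatisfiable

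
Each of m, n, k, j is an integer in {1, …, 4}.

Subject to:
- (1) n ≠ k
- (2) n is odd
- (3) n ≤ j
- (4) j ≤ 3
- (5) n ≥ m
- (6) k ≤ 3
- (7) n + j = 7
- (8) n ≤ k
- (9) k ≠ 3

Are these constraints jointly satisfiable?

Unsatisfiable

From constraints 6 and 8: n ≤ k ≤ 3. From constraint 4: j ≤ 3. Hence n + j ≤ 6. But constraint 7 requires n + j = 7, and 7 > 6. Contradiction.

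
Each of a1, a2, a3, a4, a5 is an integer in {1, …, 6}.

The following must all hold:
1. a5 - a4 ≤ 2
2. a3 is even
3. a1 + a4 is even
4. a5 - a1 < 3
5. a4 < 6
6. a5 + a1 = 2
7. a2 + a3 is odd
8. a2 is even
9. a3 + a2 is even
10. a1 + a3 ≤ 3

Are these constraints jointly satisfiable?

Unsatisfiable

Constraint 8 makes a2 even and constraint 2 makes a3 even, so a2 + a3 must be even. Constraint 7 says a2 + a3 is odd — contradiction.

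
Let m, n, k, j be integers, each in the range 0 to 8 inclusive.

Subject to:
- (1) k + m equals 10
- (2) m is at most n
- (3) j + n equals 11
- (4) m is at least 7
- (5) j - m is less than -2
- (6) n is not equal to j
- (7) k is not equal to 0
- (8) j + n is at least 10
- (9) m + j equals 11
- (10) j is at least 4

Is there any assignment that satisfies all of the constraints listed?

Try m = 7, n = 7, k = 3, j = 4.
Check constraint 1: k + m = 10; constraint 3: j + n = 11. The remaining constraints are straightforward to verify.

Satisfiable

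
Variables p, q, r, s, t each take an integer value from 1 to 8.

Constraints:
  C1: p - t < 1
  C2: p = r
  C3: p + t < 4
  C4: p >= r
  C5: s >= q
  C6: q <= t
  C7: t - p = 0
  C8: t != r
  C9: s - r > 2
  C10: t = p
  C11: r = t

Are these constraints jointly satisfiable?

Unsatisfiable

From constraints 2 and 10, t = p = r, so t = r. But constraint 8 says t ≠ r. Contradiction.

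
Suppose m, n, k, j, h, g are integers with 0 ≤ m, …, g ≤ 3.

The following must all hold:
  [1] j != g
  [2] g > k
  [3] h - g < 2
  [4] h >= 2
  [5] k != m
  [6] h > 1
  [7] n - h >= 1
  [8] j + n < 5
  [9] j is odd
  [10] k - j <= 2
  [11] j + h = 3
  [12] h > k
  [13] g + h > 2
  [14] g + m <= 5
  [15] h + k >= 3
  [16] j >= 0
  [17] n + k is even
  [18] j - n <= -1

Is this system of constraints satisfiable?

Satisfiable

One satisfying assignment is m = 3, n = 3, k = 1, j = 1, h = 2, g = 2.
For the less obvious constraints — constraint 3: h - g = 0; constraint 7: n - h = 1; constraint 8: j + n = 4 — and the others hold by inspection.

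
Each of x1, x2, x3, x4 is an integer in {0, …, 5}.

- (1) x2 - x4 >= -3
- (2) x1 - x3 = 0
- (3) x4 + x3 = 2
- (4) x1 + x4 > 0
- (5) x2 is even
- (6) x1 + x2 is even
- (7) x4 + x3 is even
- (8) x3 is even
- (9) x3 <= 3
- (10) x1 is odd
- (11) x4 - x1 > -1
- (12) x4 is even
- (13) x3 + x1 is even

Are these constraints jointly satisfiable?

Constraint 8 makes x3 even and constraint 10 makes x1 odd, so x3 + x1 must be odd. Constraint 13 says x3 + x1 is even — contradiction.

Unsatisfiable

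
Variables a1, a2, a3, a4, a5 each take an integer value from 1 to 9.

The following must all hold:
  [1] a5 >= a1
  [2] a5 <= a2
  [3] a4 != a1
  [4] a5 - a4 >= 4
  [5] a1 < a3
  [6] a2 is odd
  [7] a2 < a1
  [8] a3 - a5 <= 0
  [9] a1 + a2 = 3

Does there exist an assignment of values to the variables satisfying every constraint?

Constraints 2, 5, 7, and 8 give a2 < a1, a1 < a3, a3 ≤ a5, a5 ≤ a2. Chaining: a2 < a1 < a3 ≤ a5 ≤ a2, which forces a2 < a2 — impossible.

Unsatisfiable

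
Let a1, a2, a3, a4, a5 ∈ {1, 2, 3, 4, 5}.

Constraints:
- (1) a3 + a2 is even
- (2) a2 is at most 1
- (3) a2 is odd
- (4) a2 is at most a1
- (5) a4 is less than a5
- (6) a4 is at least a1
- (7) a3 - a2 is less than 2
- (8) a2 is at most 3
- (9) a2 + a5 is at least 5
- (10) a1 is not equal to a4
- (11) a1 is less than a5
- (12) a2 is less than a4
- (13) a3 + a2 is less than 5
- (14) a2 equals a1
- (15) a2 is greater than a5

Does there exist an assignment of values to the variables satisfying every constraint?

Unsatisfiable

Constraints 5, 12, and 15 give a4 < a5, a5 < a2, a2 < a4. Chaining: a4 < a5 < a2 < a4, which forces a4 < a4 — impossible.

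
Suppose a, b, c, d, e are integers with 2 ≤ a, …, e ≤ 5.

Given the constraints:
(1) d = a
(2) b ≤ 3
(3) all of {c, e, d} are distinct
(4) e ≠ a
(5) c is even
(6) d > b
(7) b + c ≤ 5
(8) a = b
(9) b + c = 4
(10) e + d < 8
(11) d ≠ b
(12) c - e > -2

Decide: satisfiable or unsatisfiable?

Unsatisfiable

From constraints 1 and 8, d = a = b, so d = b. But constraint 11 says d ≠ b. Contradiction.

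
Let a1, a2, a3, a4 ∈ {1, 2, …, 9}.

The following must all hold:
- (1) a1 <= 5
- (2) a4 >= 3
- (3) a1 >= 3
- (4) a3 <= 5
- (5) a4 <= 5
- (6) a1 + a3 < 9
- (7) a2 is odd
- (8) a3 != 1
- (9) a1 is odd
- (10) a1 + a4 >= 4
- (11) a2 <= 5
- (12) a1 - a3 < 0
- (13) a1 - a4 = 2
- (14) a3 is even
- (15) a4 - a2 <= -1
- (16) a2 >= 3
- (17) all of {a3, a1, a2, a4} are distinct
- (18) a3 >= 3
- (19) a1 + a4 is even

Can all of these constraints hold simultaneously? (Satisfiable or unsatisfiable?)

Unsatisfiable

Constraints 1, 2, 3, 4, 5, 11, 16, and 18 confine each of a3, a1, a2, a4 to the 3 values {3, …, 5}.
Constraint 17 requires all 4 of them to be distinct, but only 3 values are available — impossible by the pigeonhole principle.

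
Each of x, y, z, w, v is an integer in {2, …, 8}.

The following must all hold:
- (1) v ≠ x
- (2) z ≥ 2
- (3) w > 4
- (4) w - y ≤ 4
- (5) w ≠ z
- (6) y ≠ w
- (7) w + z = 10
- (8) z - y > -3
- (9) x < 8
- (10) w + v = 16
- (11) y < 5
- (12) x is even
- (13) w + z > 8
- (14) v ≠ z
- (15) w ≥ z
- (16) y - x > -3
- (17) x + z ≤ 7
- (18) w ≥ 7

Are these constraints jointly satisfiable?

Setting (x, y, z, w, v) = (4, 4, 2, 8, 8) satisfies everything: constraint 4: w - y = 4; constraint 7: w + z = 10, and the others follow.

Satisfiable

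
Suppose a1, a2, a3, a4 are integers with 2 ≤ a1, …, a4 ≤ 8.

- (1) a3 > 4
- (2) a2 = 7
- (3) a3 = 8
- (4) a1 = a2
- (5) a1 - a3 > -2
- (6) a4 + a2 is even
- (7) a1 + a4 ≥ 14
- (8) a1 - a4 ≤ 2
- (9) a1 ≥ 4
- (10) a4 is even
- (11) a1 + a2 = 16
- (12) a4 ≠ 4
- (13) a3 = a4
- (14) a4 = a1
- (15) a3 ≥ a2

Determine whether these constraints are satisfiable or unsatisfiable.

Unsatisfiable

Constraint 3 fixes a3 = 8 and constraint 2 fixes a2 = 7. Constraints 4, 13, and 14 give a3 = a4 = a1 = a2, so a3 = a2. But 8 ≠ 7 — contradiction.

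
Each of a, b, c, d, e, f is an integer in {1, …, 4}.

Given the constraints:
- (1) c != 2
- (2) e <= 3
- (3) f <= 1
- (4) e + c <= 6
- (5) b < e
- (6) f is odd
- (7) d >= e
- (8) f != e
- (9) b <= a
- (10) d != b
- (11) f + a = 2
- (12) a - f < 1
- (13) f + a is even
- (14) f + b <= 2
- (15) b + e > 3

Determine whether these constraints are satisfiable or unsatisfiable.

Satisfiable

Take a = 1, b = 1, c = 1, d = 4, e = 3, f = 1. Then constraint 4: e + c = 4; constraint 11: f + a = 2; constraint 12: a - f = 0, and every other listed constraint is also met.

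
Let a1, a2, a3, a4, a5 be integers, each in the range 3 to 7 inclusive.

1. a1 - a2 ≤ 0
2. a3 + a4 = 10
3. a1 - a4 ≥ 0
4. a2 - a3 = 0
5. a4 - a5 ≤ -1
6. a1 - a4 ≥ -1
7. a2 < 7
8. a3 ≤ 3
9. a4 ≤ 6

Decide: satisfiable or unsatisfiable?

From constraint 8: a3 ≤ 3. From constraint 9: a4 ≤ 6. Hence a3 + a4 ≤ 9. But constraint 2 requires a3 + a4 = 10, and 10 > 9. Contradiction.

Unsatisfiable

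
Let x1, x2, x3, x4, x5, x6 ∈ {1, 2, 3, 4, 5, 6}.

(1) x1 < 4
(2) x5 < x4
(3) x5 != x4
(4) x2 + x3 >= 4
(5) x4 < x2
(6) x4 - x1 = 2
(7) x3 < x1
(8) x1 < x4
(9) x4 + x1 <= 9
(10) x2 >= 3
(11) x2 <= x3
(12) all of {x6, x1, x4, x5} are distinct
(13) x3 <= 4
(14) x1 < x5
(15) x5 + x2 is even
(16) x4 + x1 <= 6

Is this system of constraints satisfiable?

Unsatisfiable

Constraints 2, 5, 7, 11, and 14 give x5 < x4, x4 < x2, x2 ≤ x3, x3 < x1, x1 < x5. Chaining: x5 < x4 < x2 ≤ x3 < x1 < x5, which forces x5 < x5 — impossible.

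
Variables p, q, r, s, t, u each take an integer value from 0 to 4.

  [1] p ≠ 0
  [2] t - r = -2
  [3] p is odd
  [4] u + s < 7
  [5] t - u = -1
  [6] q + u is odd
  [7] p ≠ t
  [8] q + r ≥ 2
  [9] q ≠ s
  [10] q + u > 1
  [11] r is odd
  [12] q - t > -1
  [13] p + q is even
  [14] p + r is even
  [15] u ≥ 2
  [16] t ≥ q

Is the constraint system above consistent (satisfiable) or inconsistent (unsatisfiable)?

Take p = 3, q = 1, r = 3, s = 3, t = 1, u = 2. Then constraint 2: t - r = -2; constraint 4: u + s = 5, and every other listed constraint is also met.

Satisfiable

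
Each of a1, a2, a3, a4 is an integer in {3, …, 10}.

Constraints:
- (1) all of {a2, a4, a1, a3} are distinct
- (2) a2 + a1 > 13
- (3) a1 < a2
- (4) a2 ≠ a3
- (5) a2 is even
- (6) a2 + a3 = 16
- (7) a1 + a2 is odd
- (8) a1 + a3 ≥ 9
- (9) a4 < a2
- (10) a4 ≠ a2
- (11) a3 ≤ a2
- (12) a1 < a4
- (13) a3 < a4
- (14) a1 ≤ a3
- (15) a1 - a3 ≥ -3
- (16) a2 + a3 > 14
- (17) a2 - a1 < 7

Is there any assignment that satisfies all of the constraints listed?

Satisfiable

One satisfying assignment is a1 = 5, a2 = 10, a3 = 6, a4 = 7.
For the less obvious constraints — constraint 2: a2 + a1 = 15; constraint 6: a2 + a3 = 16; constraint 8: a1 + a3 = 11 — and the others hold by inspection.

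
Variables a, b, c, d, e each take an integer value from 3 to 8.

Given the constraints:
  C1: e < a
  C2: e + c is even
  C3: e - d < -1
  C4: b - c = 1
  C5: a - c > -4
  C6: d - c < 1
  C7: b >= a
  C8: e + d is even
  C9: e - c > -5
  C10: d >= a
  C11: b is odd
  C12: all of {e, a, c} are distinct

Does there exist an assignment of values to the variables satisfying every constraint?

Satisfiable

Take a = 5, b = 7, c = 6, d = 6, e = 4. Then constraint 3: e - d = -2; constraint 4: b - c = 1; constraint 5: a - c = -1, and every other listed constraint is also met.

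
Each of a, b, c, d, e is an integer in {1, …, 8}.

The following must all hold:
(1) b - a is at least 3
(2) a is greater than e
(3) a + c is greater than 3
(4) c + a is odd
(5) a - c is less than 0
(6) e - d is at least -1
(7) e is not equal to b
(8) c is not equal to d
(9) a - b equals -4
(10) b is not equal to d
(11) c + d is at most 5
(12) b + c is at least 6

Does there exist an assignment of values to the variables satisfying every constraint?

Satisfiable

Setting (a, b, c, d, e) = (2, 6, 3, 1, 1) satisfies everything: constraint 1: b - a = 4; constraint 3: a + c = 5, and the others follow.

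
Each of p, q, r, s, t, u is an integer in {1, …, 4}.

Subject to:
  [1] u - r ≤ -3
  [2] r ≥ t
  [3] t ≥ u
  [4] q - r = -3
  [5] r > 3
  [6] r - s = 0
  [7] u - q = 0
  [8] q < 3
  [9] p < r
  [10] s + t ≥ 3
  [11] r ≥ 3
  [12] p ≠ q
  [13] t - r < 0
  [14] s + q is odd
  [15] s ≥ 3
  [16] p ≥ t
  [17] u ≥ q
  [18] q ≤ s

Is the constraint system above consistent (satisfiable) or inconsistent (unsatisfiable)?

Satisfiable

One satisfying assignment is p = 3, q = 1, r = 4, s = 4, t = 2, u = 1.
For the less obvious constraints — constraint 1: u - r = -3; constraint 4: q - r = -3; constraint 6: r - s = 0 — and the others hold by inspection.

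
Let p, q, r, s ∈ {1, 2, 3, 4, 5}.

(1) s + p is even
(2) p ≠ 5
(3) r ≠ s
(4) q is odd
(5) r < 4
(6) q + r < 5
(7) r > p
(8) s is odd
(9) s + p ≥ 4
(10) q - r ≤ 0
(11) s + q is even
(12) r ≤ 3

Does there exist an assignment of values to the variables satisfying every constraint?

Setting (p, q, r, s) = (1, 1, 2, 3) satisfies everything: constraint 6: q + r = 3; constraint 9: s + p = 4; constraint 10: q - r = -1, and the others follow.

Satisfiable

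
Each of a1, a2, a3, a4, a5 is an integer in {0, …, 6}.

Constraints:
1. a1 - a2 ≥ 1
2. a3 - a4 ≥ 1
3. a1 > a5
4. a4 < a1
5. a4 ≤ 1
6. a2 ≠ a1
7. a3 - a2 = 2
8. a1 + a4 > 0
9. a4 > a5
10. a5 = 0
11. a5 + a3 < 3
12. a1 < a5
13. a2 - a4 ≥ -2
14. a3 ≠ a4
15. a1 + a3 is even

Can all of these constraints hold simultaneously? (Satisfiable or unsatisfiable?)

Constraints 4, 9, and 12 give a4 < a1, a1 < a5, a5 < a4. Chaining: a4 < a1 < a5 < a4, which forces a4 < a4 — impossible.

Unsatisfiable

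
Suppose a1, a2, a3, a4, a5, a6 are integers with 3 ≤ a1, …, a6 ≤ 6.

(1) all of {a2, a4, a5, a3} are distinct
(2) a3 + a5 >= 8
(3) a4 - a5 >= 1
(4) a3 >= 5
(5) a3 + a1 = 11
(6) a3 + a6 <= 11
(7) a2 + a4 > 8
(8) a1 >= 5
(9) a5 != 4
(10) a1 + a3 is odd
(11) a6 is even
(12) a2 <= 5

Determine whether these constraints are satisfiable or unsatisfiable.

Satisfiable

Setting (a1, a2, a3, a4, a5, a6) = (5, 4, 6, 5, 3, 4) satisfies everything: constraint 2: a3 + a5 = 9; constraint 3: a4 - a5 = 2, and the others follow.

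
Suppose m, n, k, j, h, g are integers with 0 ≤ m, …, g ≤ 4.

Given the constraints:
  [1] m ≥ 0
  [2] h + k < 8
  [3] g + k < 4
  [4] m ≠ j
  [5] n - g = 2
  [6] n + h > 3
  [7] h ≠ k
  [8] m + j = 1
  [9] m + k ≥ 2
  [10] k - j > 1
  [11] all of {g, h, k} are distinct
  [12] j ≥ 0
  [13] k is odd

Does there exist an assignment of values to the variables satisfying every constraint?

Try m = 0, n = 2, k = 3, j = 1, h = 2, g = 0.
Check constraint 2: h + k = 5; constraint 3: g + k = 3. The remaining constraints are straightforward to verify.

Satisfiable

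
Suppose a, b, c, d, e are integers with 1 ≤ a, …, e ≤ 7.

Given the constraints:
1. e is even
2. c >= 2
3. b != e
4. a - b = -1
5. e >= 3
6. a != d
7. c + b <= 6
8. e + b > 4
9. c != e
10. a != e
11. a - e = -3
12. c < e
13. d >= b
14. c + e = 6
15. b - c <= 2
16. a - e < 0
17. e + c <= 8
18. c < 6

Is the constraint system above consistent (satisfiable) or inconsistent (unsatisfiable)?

Satisfiable

Try a = 1, b = 2, c = 2, d = 4, e = 4.
Check constraint 4: a - b = -1; constraint 7: c + b = 4; constraint 8: e + b = 6. The remaining constraints are straightforward to verify.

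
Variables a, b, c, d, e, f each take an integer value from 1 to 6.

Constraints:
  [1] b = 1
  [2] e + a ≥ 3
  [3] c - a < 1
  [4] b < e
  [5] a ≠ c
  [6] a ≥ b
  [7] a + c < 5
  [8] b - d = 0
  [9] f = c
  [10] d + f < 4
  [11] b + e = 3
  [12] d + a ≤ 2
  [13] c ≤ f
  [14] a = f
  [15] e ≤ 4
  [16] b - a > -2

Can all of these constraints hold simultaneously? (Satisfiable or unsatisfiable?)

From constraints 9 and 14, a = f = c, so a = c. But constraint 5 says a ≠ c. Contradiction.

Unsatisfiable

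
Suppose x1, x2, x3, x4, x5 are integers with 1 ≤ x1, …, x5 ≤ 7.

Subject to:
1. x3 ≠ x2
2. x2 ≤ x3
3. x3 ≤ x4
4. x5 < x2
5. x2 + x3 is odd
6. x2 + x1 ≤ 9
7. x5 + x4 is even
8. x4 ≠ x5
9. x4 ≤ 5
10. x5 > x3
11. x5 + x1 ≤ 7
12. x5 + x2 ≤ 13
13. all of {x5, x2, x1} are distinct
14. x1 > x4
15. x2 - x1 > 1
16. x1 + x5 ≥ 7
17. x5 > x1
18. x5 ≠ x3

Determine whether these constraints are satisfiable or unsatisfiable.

Constraints 2, 3, 4, 14, and 17 give x2 ≤ x3, x3 ≤ x4, x4 < x1, x1 < x5, x5 < x2. Chaining: x2 ≤ x3 ≤ x4 < x1 < x5 < x2, which forces x2 < x2 — impossible.

Unsatisfiable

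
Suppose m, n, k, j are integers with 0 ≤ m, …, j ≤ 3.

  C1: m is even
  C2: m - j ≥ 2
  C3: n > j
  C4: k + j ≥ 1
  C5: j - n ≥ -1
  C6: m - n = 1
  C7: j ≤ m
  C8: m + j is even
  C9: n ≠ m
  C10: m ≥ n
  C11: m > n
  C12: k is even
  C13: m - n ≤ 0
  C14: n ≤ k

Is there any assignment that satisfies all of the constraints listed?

Unsatisfiable

Constraints 2, 5, and 13 give j − n ≥ -1, n − m ≥ 0, m − j ≥ 2.
Adding all 3 inequalities: the left sides telescope to 0, and the right sides sum to (-1) + 0 + 2 = 1. So 0 ≥ 1, which is false.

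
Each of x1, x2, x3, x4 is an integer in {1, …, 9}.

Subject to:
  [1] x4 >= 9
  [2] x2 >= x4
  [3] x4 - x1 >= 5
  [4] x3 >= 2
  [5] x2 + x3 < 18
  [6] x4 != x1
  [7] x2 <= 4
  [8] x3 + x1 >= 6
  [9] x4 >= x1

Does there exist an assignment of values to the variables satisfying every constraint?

From constraints 1 and 2: x2 ≥ x4 and x4 ≥ 9, so x2 ≥ 9. From constraint 7: x2 ≤ 4. But 4 < 9, so no value of x2 works.

Unsatisfiable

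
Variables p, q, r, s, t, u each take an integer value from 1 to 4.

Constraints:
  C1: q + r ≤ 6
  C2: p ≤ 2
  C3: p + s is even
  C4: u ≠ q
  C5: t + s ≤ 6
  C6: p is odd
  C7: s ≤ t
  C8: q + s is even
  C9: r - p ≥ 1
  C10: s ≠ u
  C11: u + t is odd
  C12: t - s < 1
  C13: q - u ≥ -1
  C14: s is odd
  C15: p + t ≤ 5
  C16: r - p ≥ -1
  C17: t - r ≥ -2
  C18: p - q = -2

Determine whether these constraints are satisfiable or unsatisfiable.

Satisfiable

Try p = 1, q = 3, r = 3, s = 3, t = 3, u = 4.
Check constraint 1: q + r = 6; constraint 5: t + s = 6; constraint 9: r - p = 2. The remaining constraints are straightforward to verify.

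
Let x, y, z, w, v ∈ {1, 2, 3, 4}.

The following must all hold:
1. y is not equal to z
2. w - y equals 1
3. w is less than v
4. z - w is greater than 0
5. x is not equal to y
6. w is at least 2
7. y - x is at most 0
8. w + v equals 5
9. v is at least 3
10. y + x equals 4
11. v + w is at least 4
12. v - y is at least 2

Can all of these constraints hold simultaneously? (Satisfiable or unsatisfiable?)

Setting (x, y, z, w, v) = (3, 1, 4, 2, 3) satisfies everything: constraint 2: w - y = 1; constraint 4: z - w = 2, and the others follow.

Satisfiable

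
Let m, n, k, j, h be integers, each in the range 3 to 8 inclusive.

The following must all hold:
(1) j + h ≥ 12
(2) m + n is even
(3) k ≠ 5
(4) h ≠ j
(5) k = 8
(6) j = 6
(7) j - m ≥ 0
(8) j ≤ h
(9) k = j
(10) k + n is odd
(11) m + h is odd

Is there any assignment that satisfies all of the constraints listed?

Constraint 5 fixes k = 8 and constraint 6 fixes j = 6, but constraint 9 requires k = j. Since 8 ≠ 6, contradiction.

Unsatisfiable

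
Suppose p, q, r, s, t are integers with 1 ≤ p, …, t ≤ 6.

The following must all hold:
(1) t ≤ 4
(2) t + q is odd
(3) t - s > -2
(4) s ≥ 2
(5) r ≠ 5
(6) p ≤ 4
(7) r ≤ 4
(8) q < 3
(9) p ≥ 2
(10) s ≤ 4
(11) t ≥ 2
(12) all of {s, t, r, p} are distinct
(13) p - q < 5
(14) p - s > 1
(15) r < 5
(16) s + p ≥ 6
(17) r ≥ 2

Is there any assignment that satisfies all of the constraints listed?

Constraints 1, 4, 6, 7, 9, 10, 11, and 17 confine each of s, t, r, p to the 3 values {2, …, 4}.
Constraint 12 requires all 4 of them to be distinct, but only 3 values are available — impossible by the pigeonhole principle.

Unsatisfiable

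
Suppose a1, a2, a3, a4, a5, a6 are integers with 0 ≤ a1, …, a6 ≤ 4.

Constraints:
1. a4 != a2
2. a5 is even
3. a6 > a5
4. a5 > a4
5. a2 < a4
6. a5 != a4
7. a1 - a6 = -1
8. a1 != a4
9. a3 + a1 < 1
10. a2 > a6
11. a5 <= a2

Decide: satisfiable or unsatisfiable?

Unsatisfiable

Constraints 3, 4, 5, and 10 give a4 < a5, a5 < a6, a6 < a2, a2 < a4. Chaining: a4 < a5 < a6 < a2 < a4, which forces a4 < a4 — impossible.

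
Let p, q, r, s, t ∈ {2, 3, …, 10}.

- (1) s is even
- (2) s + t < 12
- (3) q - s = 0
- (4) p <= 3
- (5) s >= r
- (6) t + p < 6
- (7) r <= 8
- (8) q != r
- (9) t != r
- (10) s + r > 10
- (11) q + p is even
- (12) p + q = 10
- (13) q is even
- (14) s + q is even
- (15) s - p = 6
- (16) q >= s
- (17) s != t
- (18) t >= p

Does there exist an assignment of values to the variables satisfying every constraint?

Satisfiable

The assignment p = 2, q = 8, r = 5, s = 8, t = 3 works:
  constraint 2 holds since s + t = 11.
  constraint 3 holds since q - s = 0.
The rest check out directly.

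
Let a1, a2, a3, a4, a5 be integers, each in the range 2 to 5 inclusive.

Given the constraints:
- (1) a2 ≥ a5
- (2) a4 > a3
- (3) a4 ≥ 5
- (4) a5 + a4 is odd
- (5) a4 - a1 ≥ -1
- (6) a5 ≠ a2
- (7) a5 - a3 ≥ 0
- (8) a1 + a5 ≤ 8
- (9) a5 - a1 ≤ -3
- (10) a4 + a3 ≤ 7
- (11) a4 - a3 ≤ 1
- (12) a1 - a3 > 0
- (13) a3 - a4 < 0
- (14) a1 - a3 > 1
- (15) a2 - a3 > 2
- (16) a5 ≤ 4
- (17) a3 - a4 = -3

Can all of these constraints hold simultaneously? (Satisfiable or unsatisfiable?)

Constraints 5, 7, 9, and 11 give a5 − a3 ≥ 0, a3 − a4 ≥ -1, a4 − a1 ≥ -1, a1 − a5 ≥ 3.
Adding all 4 inequalities: the left sides telescope to 0, and the right sides sum to 0 + (-1) + (-1) + 3 = 1. So 0 ≥ 1, which is false.

Unsatisfiable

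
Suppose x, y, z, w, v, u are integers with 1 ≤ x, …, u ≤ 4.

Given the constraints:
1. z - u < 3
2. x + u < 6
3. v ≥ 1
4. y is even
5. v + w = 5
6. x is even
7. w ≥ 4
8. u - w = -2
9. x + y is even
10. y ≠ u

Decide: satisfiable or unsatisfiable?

Satisfiable

One satisfying assignment is x = 2, y = 4, z = 2, w = 4, v = 1, u = 2.
For the less obvious constraints — constraint 1: z - u = 0; constraint 2: x + u = 4; constraint 5: v + w = 5 — and the others hold by inspection.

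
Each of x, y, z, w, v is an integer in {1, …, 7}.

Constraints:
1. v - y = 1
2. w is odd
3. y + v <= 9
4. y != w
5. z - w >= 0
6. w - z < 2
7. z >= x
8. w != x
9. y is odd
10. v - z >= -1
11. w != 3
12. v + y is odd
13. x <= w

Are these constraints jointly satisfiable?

Satisfiable

Setting (x, y, z, w, v) = (2, 3, 5, 5, 4) satisfies everything: constraint 1: v - y = 1; constraint 3: y + v = 7; constraint 5: z - w = 0, and the others follow.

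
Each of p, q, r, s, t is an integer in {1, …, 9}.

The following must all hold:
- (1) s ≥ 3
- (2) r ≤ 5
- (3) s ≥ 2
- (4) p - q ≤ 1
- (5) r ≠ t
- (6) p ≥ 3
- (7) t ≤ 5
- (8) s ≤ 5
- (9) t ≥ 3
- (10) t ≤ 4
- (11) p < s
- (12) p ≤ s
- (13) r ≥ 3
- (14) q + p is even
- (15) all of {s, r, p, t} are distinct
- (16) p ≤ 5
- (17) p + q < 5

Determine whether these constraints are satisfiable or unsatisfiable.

Unsatisfiable

Constraints 1, 2, 6, 7, 8, 9, 13, and 16 confine each of s, r, p, t to the 3 values {3, …, 5}.
Constraint 15 requires all 4 of them to be distinct, but only 3 values are available — impossible by the pigeonhole principle.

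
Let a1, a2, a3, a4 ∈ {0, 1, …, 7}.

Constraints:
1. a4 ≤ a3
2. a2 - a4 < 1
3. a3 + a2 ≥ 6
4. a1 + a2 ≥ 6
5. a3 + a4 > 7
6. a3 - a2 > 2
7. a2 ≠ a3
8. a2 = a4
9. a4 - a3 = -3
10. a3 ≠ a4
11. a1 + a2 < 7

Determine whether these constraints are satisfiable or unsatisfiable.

Take a1 = 3, a2 = 3, a3 = 6, a4 = 3. Then constraint 2: a2 - a4 = 0; constraint 3: a3 + a2 = 9, and every other listed constraint is also met.

Satisfiable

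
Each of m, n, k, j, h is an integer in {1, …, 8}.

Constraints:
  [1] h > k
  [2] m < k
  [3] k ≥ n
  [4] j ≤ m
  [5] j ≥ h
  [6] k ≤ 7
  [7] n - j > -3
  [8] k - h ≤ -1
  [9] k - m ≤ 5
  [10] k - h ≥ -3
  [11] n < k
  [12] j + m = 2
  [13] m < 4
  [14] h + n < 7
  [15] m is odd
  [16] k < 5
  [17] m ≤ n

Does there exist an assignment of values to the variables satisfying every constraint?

Constraints 4, 5, 8, 11, and 17 give h ≤ j, j ≤ m, m ≤ n, n < k, k < h. Chaining: h ≤ j ≤ m ≤ n < k < h, which forces h < h — impossible.

Unsatisfiable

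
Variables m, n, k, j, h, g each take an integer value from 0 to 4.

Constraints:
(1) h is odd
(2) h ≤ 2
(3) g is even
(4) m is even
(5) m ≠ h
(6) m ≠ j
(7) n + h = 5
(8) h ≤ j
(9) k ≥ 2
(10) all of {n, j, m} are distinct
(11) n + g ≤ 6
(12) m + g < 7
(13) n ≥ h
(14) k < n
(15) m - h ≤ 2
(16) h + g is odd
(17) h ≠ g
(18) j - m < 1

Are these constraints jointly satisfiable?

Satisfiable

Setting (m, n, k, j, h, g) = (2, 4, 3, 1, 1, 2) satisfies everything: constraint 7: n + h = 5; constraint 11: n + g = 6; constraint 12: m + g = 4, and the others follow.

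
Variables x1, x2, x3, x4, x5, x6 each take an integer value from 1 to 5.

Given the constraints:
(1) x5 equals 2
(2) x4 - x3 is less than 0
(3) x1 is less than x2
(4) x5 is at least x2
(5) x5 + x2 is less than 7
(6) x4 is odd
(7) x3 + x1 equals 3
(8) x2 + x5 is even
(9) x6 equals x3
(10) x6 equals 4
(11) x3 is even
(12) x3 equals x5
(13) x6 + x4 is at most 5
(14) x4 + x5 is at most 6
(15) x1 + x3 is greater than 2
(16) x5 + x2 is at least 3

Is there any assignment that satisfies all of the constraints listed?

Constraint 10 fixes x6 = 4 and constraint 1 fixes x5 = 2. Constraints 9 and 12 give x6 = x3 = x5, so x6 = x5. But 4 ≠ 2 — contradiction.

Unsatisfiable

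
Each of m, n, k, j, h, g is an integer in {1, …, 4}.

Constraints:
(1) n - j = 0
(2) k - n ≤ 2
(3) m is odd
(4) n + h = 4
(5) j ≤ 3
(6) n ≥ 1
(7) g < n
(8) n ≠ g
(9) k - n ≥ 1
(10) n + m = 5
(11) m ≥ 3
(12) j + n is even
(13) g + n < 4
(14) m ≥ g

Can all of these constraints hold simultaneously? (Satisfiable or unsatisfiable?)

Try m = 3, n = 2, k = 3, j = 2, h = 2, g = 1.
Check constraint 1: n - j = 0; constraint 2: k - n = 1; constraint 4: n + h = 4. The remaining constraints are straightforward to verify.

Satisfiable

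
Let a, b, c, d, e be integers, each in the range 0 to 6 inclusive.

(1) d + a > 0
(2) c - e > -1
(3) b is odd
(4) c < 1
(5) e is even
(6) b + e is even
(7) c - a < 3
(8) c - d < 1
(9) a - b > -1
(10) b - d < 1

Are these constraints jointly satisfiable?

Constraint 3 makes b odd and constraint 5 makes e even, so b + e must be odd. Constraint 6 says b + e is even — contradiction.

Unsatisfiable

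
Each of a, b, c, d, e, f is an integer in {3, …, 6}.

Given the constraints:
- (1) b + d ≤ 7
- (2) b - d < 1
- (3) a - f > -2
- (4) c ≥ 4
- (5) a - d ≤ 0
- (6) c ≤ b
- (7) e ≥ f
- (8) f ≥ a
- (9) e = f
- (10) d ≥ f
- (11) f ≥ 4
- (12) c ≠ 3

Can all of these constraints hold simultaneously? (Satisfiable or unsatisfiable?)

From constraints 4 and 6: b ≥ c ≥ 4. From constraints 10 and 11: d ≥ f ≥ 4. Hence b + d ≥ 8. But constraint 1 requires b + d ≤ 7, and 7 < 8. Contradiction.

Unsatisfiable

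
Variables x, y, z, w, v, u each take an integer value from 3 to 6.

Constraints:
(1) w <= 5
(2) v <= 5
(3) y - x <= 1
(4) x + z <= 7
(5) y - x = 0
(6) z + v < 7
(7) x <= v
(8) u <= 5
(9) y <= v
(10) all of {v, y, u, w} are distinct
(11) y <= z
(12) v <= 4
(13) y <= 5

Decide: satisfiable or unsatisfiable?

Unsatisfiable

Constraints 1, 2, 8, and 13 confine each of v, y, u, w to the 3 values {3, …, 5} (the domain already gives each ≥ 3).
Constraint 10 requires all 4 of them to be distinct, but only 3 values are available — impossible by the pigeonhole principle.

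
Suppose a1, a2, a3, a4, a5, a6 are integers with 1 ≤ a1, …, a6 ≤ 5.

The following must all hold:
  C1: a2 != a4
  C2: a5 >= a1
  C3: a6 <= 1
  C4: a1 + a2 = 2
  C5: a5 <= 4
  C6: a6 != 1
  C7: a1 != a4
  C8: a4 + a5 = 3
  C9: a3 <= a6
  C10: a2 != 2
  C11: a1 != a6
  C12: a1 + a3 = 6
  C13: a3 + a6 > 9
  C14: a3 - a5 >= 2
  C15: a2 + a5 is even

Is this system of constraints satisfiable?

From constraints 2 and 5: a1 ≤ a5 ≤ 4. From constraints 3 and 9: a3 ≤ a6 ≤ 1. Hence a1 + a3 ≤ 5. But constraint 12 requires a1 + a3 = 6, and 6 > 5. Contradiction.

Unsatisfiable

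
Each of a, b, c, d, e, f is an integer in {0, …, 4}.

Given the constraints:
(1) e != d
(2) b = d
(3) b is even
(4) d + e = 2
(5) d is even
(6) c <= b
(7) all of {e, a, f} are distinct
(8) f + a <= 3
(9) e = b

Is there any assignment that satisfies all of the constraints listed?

From constraints 2 and 9, e = b = d, so e = d. But constraint 1 says e ≠ d. Contradiction.

Unsatisfiable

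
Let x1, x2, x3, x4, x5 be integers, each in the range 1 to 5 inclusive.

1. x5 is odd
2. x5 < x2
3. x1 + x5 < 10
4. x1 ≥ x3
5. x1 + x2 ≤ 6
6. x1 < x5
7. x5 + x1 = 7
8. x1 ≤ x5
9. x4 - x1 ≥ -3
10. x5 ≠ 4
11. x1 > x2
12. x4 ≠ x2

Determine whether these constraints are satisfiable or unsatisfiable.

Constraints 2, 6, and 11 give x2 < x1, x1 < x5, x5 < x2. Chaining: x2 < x1 < x5 < x2, which forces x2 < x2 — impossible.

Unsatisfiable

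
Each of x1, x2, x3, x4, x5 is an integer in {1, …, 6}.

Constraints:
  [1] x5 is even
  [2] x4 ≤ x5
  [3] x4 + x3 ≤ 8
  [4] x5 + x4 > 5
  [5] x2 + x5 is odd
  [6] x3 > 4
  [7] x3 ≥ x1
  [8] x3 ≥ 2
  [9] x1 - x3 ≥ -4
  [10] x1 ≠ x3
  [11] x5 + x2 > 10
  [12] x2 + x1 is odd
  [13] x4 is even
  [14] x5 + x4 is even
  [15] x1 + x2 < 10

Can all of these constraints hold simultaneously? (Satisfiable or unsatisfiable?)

Satisfiable

Try x1 = 2, x2 = 5, x3 = 5, x4 = 2, x5 = 6.
Check constraint 3: x4 + x3 = 7; constraint 4: x5 + x4 = 8; constraint 9: x1 - x3 = -3. The remaining constraints are straightforward to verify.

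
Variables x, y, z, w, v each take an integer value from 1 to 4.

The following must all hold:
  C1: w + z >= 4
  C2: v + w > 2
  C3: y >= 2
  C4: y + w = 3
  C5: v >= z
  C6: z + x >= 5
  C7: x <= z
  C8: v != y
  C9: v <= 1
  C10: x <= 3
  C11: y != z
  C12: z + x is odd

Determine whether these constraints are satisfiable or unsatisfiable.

From constraints 5 and 9: z ≤ v ≤ 1. From constraint 10: x ≤ 3. Hence z + x ≤ 4. But constraint 6 requires z + x ≥ 5, and 5 > 4. Contradiction.

Unsatisfiable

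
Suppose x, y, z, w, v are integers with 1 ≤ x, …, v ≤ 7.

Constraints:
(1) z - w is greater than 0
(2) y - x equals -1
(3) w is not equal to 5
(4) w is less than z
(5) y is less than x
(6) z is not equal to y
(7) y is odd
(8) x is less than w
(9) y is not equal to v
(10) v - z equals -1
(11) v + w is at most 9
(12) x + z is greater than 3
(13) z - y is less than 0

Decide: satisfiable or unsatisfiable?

Unsatisfiable

Constraints 4, 5, 8, and 13 give z < y, y < x, x < w, w < z. Chaining: z < y < x < w < z, which forces z < z — impossible.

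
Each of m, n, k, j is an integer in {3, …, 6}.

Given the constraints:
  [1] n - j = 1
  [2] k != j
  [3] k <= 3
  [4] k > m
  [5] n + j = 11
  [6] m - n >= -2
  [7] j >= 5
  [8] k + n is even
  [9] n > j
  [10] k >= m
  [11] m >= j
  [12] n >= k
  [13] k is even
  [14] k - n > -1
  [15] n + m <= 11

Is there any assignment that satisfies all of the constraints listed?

From constraints 7 and 11: m ≥ j and j ≥ 5, so m ≥ 5. From constraints 3 and 10: m ≤ k and k ≤ 3, so m ≤ 3. But 3 < 5, so no value of m works.

Unsatisfiable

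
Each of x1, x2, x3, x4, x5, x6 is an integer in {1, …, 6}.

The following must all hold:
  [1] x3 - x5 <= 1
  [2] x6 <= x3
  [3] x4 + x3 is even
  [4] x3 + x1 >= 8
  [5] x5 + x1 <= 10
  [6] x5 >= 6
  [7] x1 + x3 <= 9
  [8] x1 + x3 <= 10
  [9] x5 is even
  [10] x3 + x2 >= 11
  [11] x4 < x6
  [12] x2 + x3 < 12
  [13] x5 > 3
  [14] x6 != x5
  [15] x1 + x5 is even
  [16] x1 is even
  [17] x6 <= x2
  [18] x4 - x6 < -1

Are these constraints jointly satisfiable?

Satisfiable

Setting (x1, x2, x3, x4, x5, x6) = (4, 6, 5, 1, 6, 5) satisfies everything: constraint 1: x3 - x5 = -1; constraint 4: x3 + x1 = 9; constraint 5: x5 + x1 = 10, and the others follow.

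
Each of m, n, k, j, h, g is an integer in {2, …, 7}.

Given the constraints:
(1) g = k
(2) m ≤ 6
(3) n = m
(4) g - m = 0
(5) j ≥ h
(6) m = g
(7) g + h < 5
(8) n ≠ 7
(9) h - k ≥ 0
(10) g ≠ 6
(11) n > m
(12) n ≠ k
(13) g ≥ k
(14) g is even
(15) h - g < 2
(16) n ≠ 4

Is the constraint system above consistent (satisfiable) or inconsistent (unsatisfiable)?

From constraints 1, 3, and 6, n = m = g = k, so n = k. But constraint 12 says n ≠ k. Contradiction.

Unsatisfiable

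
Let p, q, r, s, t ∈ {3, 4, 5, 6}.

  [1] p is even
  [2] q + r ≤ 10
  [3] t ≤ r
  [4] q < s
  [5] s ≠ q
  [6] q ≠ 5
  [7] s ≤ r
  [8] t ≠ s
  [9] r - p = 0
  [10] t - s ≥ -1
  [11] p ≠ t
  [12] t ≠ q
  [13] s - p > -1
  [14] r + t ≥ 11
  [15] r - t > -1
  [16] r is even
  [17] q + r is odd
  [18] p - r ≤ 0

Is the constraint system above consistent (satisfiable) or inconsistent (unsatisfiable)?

Satisfiable

One satisfying assignment is p = 6, q = 3, r = 6, s = 6, t = 5.
For the less obvious constraints — constraint 2: q + r = 9; constraint 9: r - p = 0; constraint 10: t - s = -1 — and the others hold by inspection.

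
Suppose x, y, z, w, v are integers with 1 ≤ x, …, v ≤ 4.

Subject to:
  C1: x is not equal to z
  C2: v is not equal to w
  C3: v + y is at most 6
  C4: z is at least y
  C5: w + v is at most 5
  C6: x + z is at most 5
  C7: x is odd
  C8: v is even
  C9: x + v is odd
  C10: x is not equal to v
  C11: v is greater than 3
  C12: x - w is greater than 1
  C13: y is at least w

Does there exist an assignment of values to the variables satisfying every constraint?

Satisfiable

Setting (x, y, z, w, v) = (3, 1, 1, 1, 4) satisfies everything: constraint 3: v + y = 5; constraint 5: w + v = 5; constraint 6: x + z = 4, and the others follow.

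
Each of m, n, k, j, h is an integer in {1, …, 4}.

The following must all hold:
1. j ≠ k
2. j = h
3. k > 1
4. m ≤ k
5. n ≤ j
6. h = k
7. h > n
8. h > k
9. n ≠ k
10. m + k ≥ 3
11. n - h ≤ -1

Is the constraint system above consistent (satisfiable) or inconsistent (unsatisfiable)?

Unsatisfiable

From constraints 2 and 6, j = h = k, so j = k. But constraint 1 says j ≠ k. Contradiction.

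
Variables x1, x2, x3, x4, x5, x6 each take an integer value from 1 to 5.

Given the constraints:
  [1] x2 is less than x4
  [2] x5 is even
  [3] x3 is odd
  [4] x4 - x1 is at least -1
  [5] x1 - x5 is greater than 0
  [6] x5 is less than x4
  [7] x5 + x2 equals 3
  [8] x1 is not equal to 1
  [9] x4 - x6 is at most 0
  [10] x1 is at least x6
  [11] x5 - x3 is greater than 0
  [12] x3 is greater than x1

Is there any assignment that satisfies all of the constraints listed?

Constraints 6, 9, 10, 11, and 12 give x5 < x4, x4 ≤ x6, x6 ≤ x1, x1 < x3, x3 < x5. Chaining: x5 < x4 ≤ x6 ≤ x1 < x3 < x5, which forces x5 < x5 — impossible.

Unsatisfiable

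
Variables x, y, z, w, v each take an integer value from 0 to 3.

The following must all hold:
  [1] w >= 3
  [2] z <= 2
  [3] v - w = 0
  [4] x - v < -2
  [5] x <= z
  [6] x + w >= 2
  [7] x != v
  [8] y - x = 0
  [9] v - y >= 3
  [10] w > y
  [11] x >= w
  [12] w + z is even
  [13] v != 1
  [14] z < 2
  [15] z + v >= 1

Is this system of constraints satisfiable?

Unsatisfiable

From constraints 1 and 11: x ≥ w and w ≥ 3, so x ≥ 3. From constraints 2 and 5: x ≤ z and z ≤ 2, so x ≤ 2. But 2 < 3, so no value of x works.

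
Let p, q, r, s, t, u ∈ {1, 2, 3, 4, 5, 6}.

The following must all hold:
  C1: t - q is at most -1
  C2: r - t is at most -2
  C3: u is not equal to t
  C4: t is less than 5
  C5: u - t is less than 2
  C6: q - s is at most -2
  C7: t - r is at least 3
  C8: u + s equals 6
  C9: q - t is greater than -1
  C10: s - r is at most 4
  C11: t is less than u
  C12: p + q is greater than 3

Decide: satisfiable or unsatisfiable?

Constraints 1, 6, 7, and 10 give q − t ≥ 1, t − r ≥ 3, r − s ≥ -4, s − q ≥ 2.
Adding all 4 inequalities: the left sides telescope to 0, and the right sides sum to 1 + 3 + (-4) + 2 = 2. So 0 ≥ 2, which is false.

Unsatisfiable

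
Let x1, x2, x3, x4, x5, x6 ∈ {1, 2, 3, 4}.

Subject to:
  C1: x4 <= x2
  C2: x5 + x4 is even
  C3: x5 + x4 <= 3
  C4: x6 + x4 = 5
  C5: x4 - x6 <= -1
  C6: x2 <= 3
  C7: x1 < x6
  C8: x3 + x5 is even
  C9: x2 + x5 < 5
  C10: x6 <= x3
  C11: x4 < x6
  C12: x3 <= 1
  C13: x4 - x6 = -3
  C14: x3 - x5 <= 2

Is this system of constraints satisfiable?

Unsatisfiable

From constraints 10 and 12: x6 ≤ x3 ≤ 1. From constraints 1 and 6: x4 ≤ x2 ≤ 3. Hence x6 + x4 ≤ 4. But constraint 4 requires x6 + x4 = 5, and 5 > 4. Contradiction.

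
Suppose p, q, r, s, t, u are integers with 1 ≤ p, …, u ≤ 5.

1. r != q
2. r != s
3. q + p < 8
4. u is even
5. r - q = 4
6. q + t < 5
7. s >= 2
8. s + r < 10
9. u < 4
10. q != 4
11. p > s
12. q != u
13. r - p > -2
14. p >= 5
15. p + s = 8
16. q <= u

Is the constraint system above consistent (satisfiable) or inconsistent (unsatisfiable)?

Satisfiable

Setting (p, q, r, s, t, u) = (5, 1, 5, 3, 1, 2) satisfies everything: constraint 3: q + p = 6; constraint 5: r - q = 4; constraint 6: q + t = 2, and the others follow.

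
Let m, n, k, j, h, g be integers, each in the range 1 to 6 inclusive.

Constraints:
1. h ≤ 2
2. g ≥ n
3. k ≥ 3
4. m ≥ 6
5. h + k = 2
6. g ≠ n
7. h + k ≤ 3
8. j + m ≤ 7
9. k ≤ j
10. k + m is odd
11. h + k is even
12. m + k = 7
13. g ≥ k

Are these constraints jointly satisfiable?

From constraints 3 and 9: j ≥ k ≥ 3. From constraint 4: m ≥ 6. Hence j + m ≥ 9. But constraint 8 requires j + m ≤ 7, and 7 < 9. Contradiction.

Unsatisfiable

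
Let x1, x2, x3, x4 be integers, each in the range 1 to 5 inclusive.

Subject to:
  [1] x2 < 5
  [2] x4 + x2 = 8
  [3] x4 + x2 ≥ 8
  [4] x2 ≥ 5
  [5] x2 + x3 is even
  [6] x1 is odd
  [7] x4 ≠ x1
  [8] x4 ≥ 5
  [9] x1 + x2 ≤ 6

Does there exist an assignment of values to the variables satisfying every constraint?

Unsatisfiable

From constraint 8: x4 ≥ 5. From constraint 4: x2 ≥ 5. Hence x4 + x2 ≥ 10. But constraint 2 requires x4 + x2 = 8, and 8 < 10. Contradiction.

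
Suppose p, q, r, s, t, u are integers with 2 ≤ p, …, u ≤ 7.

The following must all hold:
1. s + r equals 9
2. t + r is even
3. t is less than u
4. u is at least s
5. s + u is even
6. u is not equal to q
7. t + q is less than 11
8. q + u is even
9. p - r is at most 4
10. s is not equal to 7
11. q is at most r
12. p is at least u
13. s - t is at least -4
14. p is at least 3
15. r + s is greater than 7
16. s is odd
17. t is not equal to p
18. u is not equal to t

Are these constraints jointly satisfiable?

Try p = 7, q = 3, r = 6, s = 3, t = 6, u = 7.
Check constraint 1: s + r = 9; constraint 7: t + q = 9. The remaining constraints are straightforward to verify.

Satisfiable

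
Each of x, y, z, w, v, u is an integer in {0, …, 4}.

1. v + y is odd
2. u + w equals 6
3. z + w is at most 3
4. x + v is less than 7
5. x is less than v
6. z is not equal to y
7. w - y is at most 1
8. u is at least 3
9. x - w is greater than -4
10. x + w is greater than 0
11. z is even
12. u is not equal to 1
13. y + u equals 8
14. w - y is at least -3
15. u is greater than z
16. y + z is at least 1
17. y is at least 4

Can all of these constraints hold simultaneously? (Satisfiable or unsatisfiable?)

The assignment x = 1, y = 4, z = 0, w = 2, v = 3, u = 4 works:
  constraint 2 holds since u + w = 6.
  constraint 3 holds since z + w = 2.
  constraint 4 holds since x + v = 4.
The rest check out directly.

Satisfiable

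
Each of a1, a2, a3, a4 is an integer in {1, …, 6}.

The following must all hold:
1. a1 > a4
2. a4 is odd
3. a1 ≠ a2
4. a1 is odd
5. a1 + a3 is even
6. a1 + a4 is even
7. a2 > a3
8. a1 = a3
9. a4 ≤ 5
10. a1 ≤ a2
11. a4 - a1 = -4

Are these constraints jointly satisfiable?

Try a1 = 5, a2 = 6, a3 = 5, a4 = 1.
Check constraint 2: a4 = 1 is odd; constraint 11: a4 - a1 = -4. The remaining constraints are straightforward to verify.

Satisfiable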